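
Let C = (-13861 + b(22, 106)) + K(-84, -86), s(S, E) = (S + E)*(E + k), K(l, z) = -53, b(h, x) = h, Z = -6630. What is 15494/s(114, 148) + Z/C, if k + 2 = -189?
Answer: -35137267/39126818 ≈ -0.89804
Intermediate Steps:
k = -191 (k = -2 - 189 = -191)
s(S, E) = (-191 + E)*(E + S) (s(S, E) = (S + E)*(E - 191) = (E + S)*(-191 + E) = (-191 + E)*(E + S))
C = -13892 (C = (-13861 + 22) - 53 = -13839 - 53 = -13892)
15494/s(114, 148) + Z/C = 15494/(148² - 191*148 - 191*114 + 148*114) - 6630/(-13892) = 15494/(21904 - 28268 - 21774 + 16872) - 6630*(-1/13892) = 15494/(-11266) + 3315/6946 = 15494*(-1/11266) + 3315/6946 = -7747/5633 + 3315/6946 = -35137267/39126818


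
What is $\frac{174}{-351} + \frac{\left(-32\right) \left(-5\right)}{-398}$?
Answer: $- \frac{20902}{23283} \approx -0.89774$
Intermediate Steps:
$\frac{174}{-351} + \frac{\left(-32\right) \left(-5\right)}{-398} = 174 \left(- \frac{1}{351}\right) + 160 \left(- \frac{1}{398}\right) = - \frac{58}{117} - \frac{80}{199} = - \frac{20902}{23283}$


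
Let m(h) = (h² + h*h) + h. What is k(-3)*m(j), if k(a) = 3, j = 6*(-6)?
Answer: 7668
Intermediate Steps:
j = -36
m(h) = h + 2*h² (m(h) = (h² + h²) + h = 2*h² + h = h + 2*h²)
k(-3)*m(j) = 3*(-36*(1 + 2*(-36))) = 3*(-36*(1 - 72)) = 3*(-36*(-71)) = 3*2556 = 7668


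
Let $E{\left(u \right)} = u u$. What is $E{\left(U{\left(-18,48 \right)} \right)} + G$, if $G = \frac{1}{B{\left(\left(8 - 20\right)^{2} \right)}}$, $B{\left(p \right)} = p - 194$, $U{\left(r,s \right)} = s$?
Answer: $\frac{115199}{50} \approx 2304.0$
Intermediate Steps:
$E{\left(u \right)} = u^{2}$
$B{\left(p \right)} = -194 + p$
$G = - \frac{1}{50}$ ($G = \frac{1}{-194 + \left(8 - 20\right)^{2}} = \frac{1}{-194 + \left(-12\right)^{2}} = \frac{1}{-194 + 144} = \frac{1}{-50} = - \frac{1}{50} \approx -0.02$)
$E{\left(U{\left(-18,48 \right)} \right)} + G = 48^{2} - \frac{1}{50} = 2304 - \frac{1}{50} = \frac{115199}{50}$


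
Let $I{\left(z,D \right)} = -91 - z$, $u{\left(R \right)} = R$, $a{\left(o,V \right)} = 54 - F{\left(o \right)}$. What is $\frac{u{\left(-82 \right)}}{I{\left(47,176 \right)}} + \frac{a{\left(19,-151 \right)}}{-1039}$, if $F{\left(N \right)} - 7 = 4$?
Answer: $\frac{39632}{71691} \approx 0.55282$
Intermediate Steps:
$F{\left(N \right)} = 11$ ($F{\left(N \right)} = 7 + 4 = 11$)
$a{\left(o,V \right)} = 43$ ($a{\left(o,V \right)} = 54 - 11 = 43$)
$\frac{u{\left(-82 \right)}}{I{\left(47,176 \right)}} + \frac{a{\left(19,-151 \right)}}{-1039} = - \frac{82}{-91 - 47} + \frac{43}{-1039} = - \frac{82}{-91 - 47} + 43 \left(- \frac{1}{1039}\right) = - \frac{82}{-138} - \frac{43}{1039} = \left(-82\right) \left(- \frac{1}{138}\right) - \frac{43}{1039} = \frac{41}{69} - \frac{43}{1039} = \frac{39632}{71691}$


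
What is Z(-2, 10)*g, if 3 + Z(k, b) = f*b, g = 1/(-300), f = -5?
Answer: 53/300 ≈ 0.17667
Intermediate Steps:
g = -1/300 ≈ -0.0033333
Z(k, b) = -3 - 5*b
Z(-2, 10)*g = (-3 - 5*10)*(-1/300) = (-3 - 50)*(-1/300) = -53*(-1/300) = 53/300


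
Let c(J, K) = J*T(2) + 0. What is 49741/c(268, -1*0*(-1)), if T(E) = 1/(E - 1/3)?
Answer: 248705/804 ≈ 309.33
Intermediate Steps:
T(E) = 1/(-⅓ + E) (T(E) = 1/(E - 1*⅓) = 1/(E - ⅓) = 1/(-⅓ + E))
c(J, K) = 3*J/5 (c(J, K) = J*(3/(-1 + 3*2)) + 0 = J*(3/(-1 + 6)) + 0 = J*(3/5) + 0 = J*(3*(⅕)) + 0 = J*(⅗) + 0 = 3*J/5 + 0 = 3*J/5)
49741/c(268, -1*0*(-1)) = 49741/(((⅗)*268)) = 49741/(804/5) = 49741*(5/804) = 248705/804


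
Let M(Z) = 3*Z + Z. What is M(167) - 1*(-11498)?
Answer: 12166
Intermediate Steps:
M(Z) = 4*Z
M(167) - 1*(-11498) = 4*167 - 1*(-11498) = 668 + 11498 = 12166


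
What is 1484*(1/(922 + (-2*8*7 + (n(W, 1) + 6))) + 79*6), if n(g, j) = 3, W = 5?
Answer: 82299884/117 ≈ 7.0342e+5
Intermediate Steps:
1484*(1/(922 + (-2*8*7 + (n(W, 1) + 6))) + 79*6) = 1484*(1/(922 + (-2*8*7 + (3 + 6))) + 79*6) = 1484*(1/(922 + (-16*7 + 9)) + 474) = 1484*(1/(922 + (-112 + 9)) + 474) = 1484*(1/(922 - 103) + 474) = 1484*(1/819 + 474) = 1484*(388207/819) = 82299884/117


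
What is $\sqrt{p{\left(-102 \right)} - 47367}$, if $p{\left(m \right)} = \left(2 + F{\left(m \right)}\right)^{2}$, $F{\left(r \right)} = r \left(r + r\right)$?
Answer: $\sqrt{433008733} \approx 20809.0$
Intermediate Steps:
$F{\left(r \right)} = 2 r^{2}$ ($F{\left(r \right)} = r 2 r = 2 r^{2}$)
$p{\left(m \right)} = \left(2 + 2 m^{2}\right)^{2}$
$\sqrt{p{\left(-102 \right)} - 47367} = \sqrt{4 \left(1 + \left(-102\right)^{2}\right)^{2} - 47367} = \sqrt{4 \left(1 + 10404\right)^{2} - 47367} = \sqrt{4 \cdot 10405^{2} - 47367} = \sqrt{4 \cdot 108264025 - 47367} = \sqrt{433056100 - 47367} = \sqrt{433008733}$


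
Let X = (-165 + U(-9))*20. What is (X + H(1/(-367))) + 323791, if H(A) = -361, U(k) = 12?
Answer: 320370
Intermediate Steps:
X = -3060 (X = (-165 + 12)*20 = -153*20 = -3060)
(X + H(1/(-367))) + 323791 = (-3060 - 361) + 323791 = -3421 + 323791 = 320370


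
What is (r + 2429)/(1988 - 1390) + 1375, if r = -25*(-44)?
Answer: 825779/598 ≈ 1380.9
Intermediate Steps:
r = 1100
(r + 2429)/(1988 - 1390) + 1375 = (1100 + 2429)/(1988 - 1390) + 1375 = 3529/598 + 1375 = 825779/598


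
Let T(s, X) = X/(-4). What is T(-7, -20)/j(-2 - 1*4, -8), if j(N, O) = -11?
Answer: -5/11 ≈ -0.45455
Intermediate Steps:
T(s, X) = -X/4 (T(s, X) = X*(-1/4) = -X/4)
T(-7, -20)/j(-2 - 1*4, -8) = -1/4*(-20)/(-11) = 5*(-1/11) = -5/11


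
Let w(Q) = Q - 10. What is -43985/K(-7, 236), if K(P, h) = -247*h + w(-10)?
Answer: 43985/58312 ≈ 0.75430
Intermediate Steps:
w(Q) = -10 + Q
K(P, h) = -20 - 247*h (K(P, h) = -247*h + (-10 - 10) = -247*h - 20 = -20 - 247*h)
-43985/K(-7, 236) = -43985/(-20 - 247*236) = -43985/(-20 - 58292) = -43985/(-58312) = -43985*(-1/58312) = 43985/58312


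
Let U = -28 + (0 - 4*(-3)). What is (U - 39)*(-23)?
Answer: 1265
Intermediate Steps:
U = -16 (U = -28 + (0 + 12) = -28 + 12 = -16)
(U - 39)*(-23) = (-16 - 39)*(-23) = -55*(-23) = 1265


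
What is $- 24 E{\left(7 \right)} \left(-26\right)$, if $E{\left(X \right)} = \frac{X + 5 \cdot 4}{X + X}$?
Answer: $\frac{8424}{7} \approx 1203.4$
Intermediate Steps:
$E{\left(X \right)} = \frac{20 + X}{2 X}$ ($E{\left(X \right)} = \frac{X + 20}{2 X} = \left(20 + X\right) \frac{1}{2 X} = \frac{20 + X}{2 X}$)
$- 24 E{\left(7 \right)} \left(-26\right) = - 24 \frac{20 + 7}{2 \cdot 7} \left(-26\right) = - 24 \cdot \frac{1}{2} \cdot \frac{1}{7} \cdot 27 \left(-26\right) = \left(-24\right) \frac{27}{14} \left(-26\right) = \left(- \frac{324}{7}\right) \left(-26\right) = \frac{8424}{7}$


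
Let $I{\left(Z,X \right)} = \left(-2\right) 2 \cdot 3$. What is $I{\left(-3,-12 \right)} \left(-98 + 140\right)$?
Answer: $-504$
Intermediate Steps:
$I{\left(Z,X \right)} = -12$ ($I{\left(Z,X \right)} = \left(-4\right) 3 = -12$)
$I{\left(-3,-12 \right)} \left(-98 + 140\right) = - 12 \left(-98 + 140\right) = \left(-12\right) 42 = -504$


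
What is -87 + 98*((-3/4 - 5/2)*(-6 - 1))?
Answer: 4285/2 ≈ 2142.5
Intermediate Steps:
-87 + 98*((-3/4 - 5/2)*(-6 - 1)) = -87 + 98*((-3*1/4 - 5*1/2)*(-7)) = -87 + 98*((-3/4 - 5/2)*(-7)) = -87 + 98*(-13/4*(-7)) = -87 + 98*(91/4) = -87 + 4459/2 = 4285/2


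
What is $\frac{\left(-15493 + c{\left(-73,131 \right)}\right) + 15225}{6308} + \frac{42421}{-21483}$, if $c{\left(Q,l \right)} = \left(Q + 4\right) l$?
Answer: $- \frac{467533949}{135514764} \approx -3.4501$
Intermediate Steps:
$c{\left(Q,l \right)} = l \left(4 + Q\right)$ ($c{\left(Q,l \right)} = \left(4 + Q\right) l = l \left(4 + Q\right)$)
$\frac{\left(-15493 + c{\left(-73,131 \right)}\right) + 15225}{6308} + \frac{42421}{-21483} = \frac{\left(-15493 + 131 \left(4 - 73\right)\right) + 15225}{6308} + \frac{42421}{-21483} = \left(\left(-15493 + 131 \left(-69\right)\right) + 15225\right) \frac{1}{6308} + 42421 \left(- \frac{1}{21483}\right) = \left(\left(-15493 - 9039\right) + 15225\right) \frac{1}{6308} - \frac{42421}{21483} = \left(-24532 + 15225\right) \frac{1}{6308} - \frac{42421}{21483} = \left(-9307\right) \frac{1}{6308} - \frac{42421}{21483} = - \frac{9307}{6308} - \frac{42421}{21483} = - \frac{467533949}{135514764}$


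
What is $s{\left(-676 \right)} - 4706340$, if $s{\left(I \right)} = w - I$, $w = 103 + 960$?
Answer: $-4704601$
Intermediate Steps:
$w = 1063$
$s{\left(I \right)} = 1063 - I$
$s{\left(-676 \right)} - 4706340 = \left(1063 - -676\right) - 4706340 = \left(1063 + 676\right) - 4706340 = 1739 - 4706340 = -4704601$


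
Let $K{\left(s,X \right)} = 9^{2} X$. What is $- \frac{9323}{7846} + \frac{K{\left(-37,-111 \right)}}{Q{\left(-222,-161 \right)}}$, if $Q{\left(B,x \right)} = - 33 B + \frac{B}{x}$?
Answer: $- \frac{100702265}{41693644} \approx -2.4153$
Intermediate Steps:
$K{\left(s,X \right)} = 81 X$
$- \frac{9323}{7846} + \frac{K{\left(-37,-111 \right)}}{Q{\left(-222,-161 \right)}} = - \frac{9323}{7846} + \frac{81 \left(-111\right)}{\left(-33\right) \left(-222\right) - \frac{222}{-161}} = \left(-9323\right) \frac{1}{7846} - \frac{8991}{7326 - - \frac{222}{161}} = - \frac{9323}{7846} - \frac{8991}{7326 + \frac{222}{161}} = - \frac{9323}{7846} - \frac{8991}{\frac{1179708}{161}} = - \frac{9323}{7846} - \frac{13041}{10628} = - \frac{100702265}{41693644}$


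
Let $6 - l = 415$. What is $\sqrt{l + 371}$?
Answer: $i \sqrt{38} \approx 6.1644 i$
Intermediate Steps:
$l = -409$ ($l = 6 - 415 = -409$)
$\sqrt{l + 371} = \sqrt{-409 + 371} = \sqrt{-38} = i \sqrt{38}$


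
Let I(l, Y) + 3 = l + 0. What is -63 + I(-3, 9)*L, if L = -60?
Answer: 297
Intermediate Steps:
I(l, Y) = -3 + l (I(l, Y) = -3 + (l + 0) = -3 + l)
-63 + I(-3, 9)*L = -63 + (-3 - 3)*(-60) = -63 - 6*(-60) = -63 + 360 = 297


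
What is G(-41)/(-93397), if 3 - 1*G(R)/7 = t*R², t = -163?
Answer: -1918042/93397 ≈ -20.536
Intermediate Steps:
G(R) = 21 + 1141*R² (G(R) = 21 - (-1141)*R² = 21 + 1141*R²)
G(-41)/(-93397) = (21 + 1141*(-41)²)/(-93397) = (21 + 1141*1681)*(-1/93397) = (21 + 1918021)*(-1/93397) = 1918042*(-1/93397) = -1918042/93397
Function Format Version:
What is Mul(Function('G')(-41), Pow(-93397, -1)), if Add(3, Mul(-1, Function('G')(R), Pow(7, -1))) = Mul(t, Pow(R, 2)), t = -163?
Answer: Rational(-1918042, 93397) ≈ -20.536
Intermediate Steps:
Function('G')(R) = Add(21, Mul(1141, Pow(R, 2))) (Function('G')(R) = Add(21, Mul(-7, Mul(-163, Pow(R, 2)))) = Add(21, Mul(1141, Pow(R, 2))))
Mul(Function('G')(-41), Pow(-93397, -1)) = Mul(Add(21, Mul(1141, Pow(-41, 2))), Pow(-93397, -1)) = Mul(Add(21, Mul(1141, 1681)), Rational(-1, 93397)) = Mul(Add(21, 1918021), Rational(-1, 93397)) = Mul(1918042, Rational(-1, 93397)) = Rational(-1918042, 93397)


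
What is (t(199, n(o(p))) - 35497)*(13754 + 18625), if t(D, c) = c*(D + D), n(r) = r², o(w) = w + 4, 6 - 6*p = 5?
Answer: -5553764803/6 ≈ -9.2563e+8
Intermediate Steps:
p = ⅙ (p = 1 - ⅙*5 = 1 - ⅚ = ⅙ ≈ 0.16667)
o(w) = 4 + w
t(D, c) = 2*D*c (t(D, c) = c*(2*D) = 2*D*c)
(t(199, n(o(p))) - 35497)*(13754 + 18625) = (2*199*(4 + ⅙)² - 35497)*(13754 + 18625) = (2*199*(25/6)² - 35497)*32379 = (2*199*(625/36) - 35497)*32379 = (124375/18 - 35497)*32379 = -514571/18*32379 = -5553764803/6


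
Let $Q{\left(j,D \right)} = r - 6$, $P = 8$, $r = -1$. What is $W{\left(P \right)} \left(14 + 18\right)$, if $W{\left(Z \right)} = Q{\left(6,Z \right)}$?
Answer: $-224$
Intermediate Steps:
$Q{\left(j,D \right)} = -7$ ($Q{\left(j,D \right)} = -1 - 6 = -7$)
$W{\left(Z \right)} = -7$
$W{\left(P \right)} \left(14 + 18\right) = - 7 \left(14 + 18\right) = \left(-7\right) 32 = -224$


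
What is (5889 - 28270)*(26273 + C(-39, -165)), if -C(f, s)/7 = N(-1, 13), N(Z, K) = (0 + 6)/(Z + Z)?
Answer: -588486014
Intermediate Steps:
N(Z, K) = 3/Z (N(Z, K) = 6/((2*Z)) = 6*(1/(2*Z)) = 3/Z)
C(f, s) = 21 (C(f, s) = -21/(-1) = -21*(-1) = -7*(-3) = 21)
(5889 - 28270)*(26273 + C(-39, -165)) = (5889 - 28270)*(26273 + 21) = -22381*26294 = -588486014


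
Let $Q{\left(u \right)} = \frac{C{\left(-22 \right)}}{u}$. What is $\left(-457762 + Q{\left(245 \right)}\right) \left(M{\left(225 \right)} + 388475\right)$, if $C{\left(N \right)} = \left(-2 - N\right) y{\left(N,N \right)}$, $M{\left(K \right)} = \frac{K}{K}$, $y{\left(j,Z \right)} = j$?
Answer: $- \frac{8713682170776}{49} \approx -1.7783 \cdot 10^{11}$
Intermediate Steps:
$M{\left(K \right)} = 1$
$C{\left(N \right)} = N \left(-2 - N\right)$ ($C{\left(N \right)} = \left(-2 - N\right) N = N \left(-2 - N\right)$)
$Q{\left(u \right)} = - \frac{440}{u}$ ($Q{\left(u \right)} = \frac{\left(-1\right) \left(-22\right) \left(2 - 22\right)}{u} = \frac{\left(-1\right) \left(-22\right) \left(-20\right)}{u} = - \frac{440}{u}$)
$\left(-457762 + Q{\left(245 \right)}\right) \left(M{\left(225 \right)} + 388475\right) = \left(-457762 - \frac{440}{245}\right) \left(1 + 388475\right) = \left(-457762 - \frac{88}{49}\right) 388476 = \left(- \frac{22430426}{49}\right) 388476 = - \frac{8713682170776}{49}$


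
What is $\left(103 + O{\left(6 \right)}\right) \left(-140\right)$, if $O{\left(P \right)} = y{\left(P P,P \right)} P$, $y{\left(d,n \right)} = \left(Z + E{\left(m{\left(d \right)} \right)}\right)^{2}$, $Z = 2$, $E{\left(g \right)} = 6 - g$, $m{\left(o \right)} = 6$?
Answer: $-17780$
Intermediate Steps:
$y{\left(d,n \right)} = 4$ ($y{\left(d,n \right)} = \left(2 + \left(6 - 6\right)\right)^{2} = \left(2 + 0\right)^{2} = 2^{2} = 4$)
$O{\left(P \right)} = 4 P$
$\left(103 + O{\left(6 \right)}\right) \left(-140\right) = \left(103 + 4 \cdot 6\right) \left(-140\right) = \left(103 + 24\right) \left(-140\right) = 127 \left(-140\right) = -17780$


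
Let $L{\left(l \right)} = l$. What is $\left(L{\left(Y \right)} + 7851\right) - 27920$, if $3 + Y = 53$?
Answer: $-20019$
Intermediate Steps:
$Y = 50$ ($Y = -3 + 53 = 50$)
$\left(L{\left(Y \right)} + 7851\right) - 27920 = \left(50 + 7851\right) - 27920 = 7901 - 27920 = -20019$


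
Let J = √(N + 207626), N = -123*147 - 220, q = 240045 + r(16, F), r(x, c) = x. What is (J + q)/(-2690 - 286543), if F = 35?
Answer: -240061/289233 - 5*√7573/289233 ≈ -0.83150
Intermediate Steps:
q = 240061 (q = 240045 + 16 = 240061)
N = -18301 (N = -18081 - 220 = -18301)
J = 5*√7573 (J = √(-18301 + 207626) = √189325 = 5*√7573 ≈ 435.11)
(J + q)/(-2690 - 286543) = (5*√7573 + 240061)/(-2690 - 286543) = (240061 + 5*√7573)/(-289233) = (240061 + 5*√7573)*(-1/289233) = -240061/289233 - 5*√7573/289233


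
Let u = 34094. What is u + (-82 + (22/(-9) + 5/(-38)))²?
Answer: 4824426241/116964 ≈ 41247.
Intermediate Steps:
u + (-82 + (22/(-9) + 5/(-38)))² = 34094 + (-82 + (22/(-9) + 5/(-38)))² = 34094 + (-82 + (22*(-⅑) + 5*(-1/38)))² = 34094 + (-82 + (-22/9 - 5/38))² = 34094 + (-82 - 881/342)² = 34094 + (-28925/342)² = 34094 + 836655625/116964 = 4824426241/116964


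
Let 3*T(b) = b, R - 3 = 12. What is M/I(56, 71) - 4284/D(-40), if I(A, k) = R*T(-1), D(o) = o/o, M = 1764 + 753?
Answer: -23937/5 ≈ -4787.4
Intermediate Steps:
R = 15 (R = 3 + 12 = 15)
M = 2517
T(b) = b/3
D(o) = 1
I(A, k) = -5 (I(A, k) = 15*((⅓)*(-1)) = 15*(-⅓) = -5)
M/I(56, 71) - 4284/D(-40) = 2517/(-5) - 4284/1 = 2517*(-⅕) - 4284*1 = -2517/5 - 4284 = -23937/5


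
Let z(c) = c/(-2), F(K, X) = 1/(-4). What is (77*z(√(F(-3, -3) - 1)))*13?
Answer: -1001*I*√5/4 ≈ -559.58*I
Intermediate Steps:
F(K, X) = -¼
z(c) = -c/2 (z(c) = c*(-½) = -c/2)
(77*z(√(F(-3, -3) - 1)))*13 = (77*(-√(-¼ - 1)/2))*13 = (77*(-I*√5/4))*13 = -77*I*√5/4*13 = -1001*I*√5/4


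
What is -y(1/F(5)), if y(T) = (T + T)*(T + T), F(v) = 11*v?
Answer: -4/3025 ≈ -0.0013223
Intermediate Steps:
y(T) = 4*T² (y(T) = (2*T)*(2*T) = 4*T²)
-y(1/F(5)) = -4*(1/(11*5))² = -4*(1/55)² = -4/3025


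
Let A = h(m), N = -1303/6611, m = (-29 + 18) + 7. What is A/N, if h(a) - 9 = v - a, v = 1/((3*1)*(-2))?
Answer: -509047/7818 ≈ -65.112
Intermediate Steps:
v = -⅙ (v = 1/(3*(-2)) = 1/(-6) = -⅙ ≈ -0.16667)
m = -4 (m = -11 + 7 = -4)
h(a) = 53/6 - a (h(a) = 9 + (-⅙ - a) = 53/6 - a)
N = -1303/6611 (N = -1303*1/6611 = -1303/6611 ≈ -0.19710)
A = 77/6 (A = 53/6 - 1*(-4) = 53/6 + 4 = 77/6 ≈ 12.833)
A/N = 77/(6*(-1303/6611)) = (77/6)*(-6611/1303) = -509047/7818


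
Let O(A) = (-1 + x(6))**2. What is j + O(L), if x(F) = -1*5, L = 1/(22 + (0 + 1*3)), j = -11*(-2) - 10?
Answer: 48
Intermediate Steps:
j = 12 (j = 22 - 10 = 12)
L = 1/25 (L = 1/(22 + (0 + 3)) = 1/(22 + 3) = 1/25 ≈ 0.040000)
x(F) = -5
O(A) = 36 (O(A) = (-1 - 5)**2 = (-6)**2 = 36)
j + O(L) = 12 + 36 = 48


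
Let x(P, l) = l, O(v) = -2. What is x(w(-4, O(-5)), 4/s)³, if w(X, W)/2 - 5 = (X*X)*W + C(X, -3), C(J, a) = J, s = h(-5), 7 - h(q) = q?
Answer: 1/27 ≈ 0.037037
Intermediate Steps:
h(q) = 7 - q
s = 12 (s = 7 - 1*(-5) = 7 + 5 = 12)
w(X, W) = 10 + 2*X + 2*W*X² (w(X, W) = 10 + 2*((X*X)*W + X) = 10 + 2*(X²*W + X) = 10 + 2*(W*X² + X) = 10 + 2*(X + W*X²) = 10 + (2*X + 2*W*X²) = 10 + 2*X + 2*W*X²)
x(w(-4, O(-5)), 4/s)³ = (4/12)³ = (4*(1/12))³ = (⅓)³ = 1/27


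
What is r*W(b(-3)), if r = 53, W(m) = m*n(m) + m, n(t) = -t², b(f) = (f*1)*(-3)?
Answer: -38160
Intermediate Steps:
b(f) = -3*f (b(f) = f*(-3) = -3*f)
W(m) = m - m³ (W(m) = m*(-m²) + m = -m³ + m = m - m³)
r*W(b(-3)) = 53*(-3*(-3) - (-3*(-3))³) = 53*(9 - 1*9³) = 53*(9 - 1*729) = 53*(9 - 729) = 53*(-720) = -38160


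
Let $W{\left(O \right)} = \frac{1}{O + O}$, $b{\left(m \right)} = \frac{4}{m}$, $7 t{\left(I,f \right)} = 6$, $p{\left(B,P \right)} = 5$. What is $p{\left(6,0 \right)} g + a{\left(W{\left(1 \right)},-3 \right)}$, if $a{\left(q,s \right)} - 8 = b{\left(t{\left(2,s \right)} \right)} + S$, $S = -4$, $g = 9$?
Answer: $\frac{161}{3} \approx 53.667$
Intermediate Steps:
$t{\left(I,f \right)} = \frac{6}{7}$ ($t{\left(I,f \right)} = \frac{1}{7} \cdot 6 = \frac{6}{7}$)
$W{\left(O \right)} = \frac{1}{2 O}$
$a{\left(q,s \right)} = \frac{26}{3}$ ($a{\left(q,s \right)} = 8 - \left(4 - \frac{4}{\frac{6}{7}}\right) = 8 + \left(4 \cdot \frac{7}{6} - 4\right) = 8 + \left(\frac{14}{3} - 4\right) = 8 + \frac{2}{3} = \frac{26}{3}$)
$p{\left(6,0 \right)} g + a{\left(W{\left(1 \right)},-3 \right)} = 5 \cdot 9 + \frac{26}{3} = 45 + \frac{26}{3} = \frac{161}{3}$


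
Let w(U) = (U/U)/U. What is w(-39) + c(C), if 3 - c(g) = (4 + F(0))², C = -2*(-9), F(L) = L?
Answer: -508/39 ≈ -13.026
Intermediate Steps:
w(U) = 1/U
C = 18
c(g) = -13 (c(g) = 3 - (4 + 0)² = 3 - 1*4² = 3 - 1*16 = 3 - 16 = -13)
w(-39) + c(C) = 1/(-39) - 13 = -1/39 - 13 = -508/39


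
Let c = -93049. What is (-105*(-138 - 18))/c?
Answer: -16380/93049 ≈ -0.17604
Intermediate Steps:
(-105*(-138 - 18))/c = -105*(-138 - 18)/(-93049) = -105*(-156)*(-1/93049) = 16380*(-1/93049) = -16380/93049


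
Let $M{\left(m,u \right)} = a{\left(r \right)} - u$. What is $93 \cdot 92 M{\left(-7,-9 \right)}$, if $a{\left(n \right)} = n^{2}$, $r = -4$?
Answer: $213900$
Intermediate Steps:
$M{\left(m,u \right)} = 16 - u$ ($M{\left(m,u \right)} = \left(-4\right)^{2} - u = 16 - u$)
$93 \cdot 92 M{\left(-7,-9 \right)} = 93 \cdot 92 \left(16 - -9\right) = 8556 \left(16 + 9\right) = 8556 \cdot 25 = 213900$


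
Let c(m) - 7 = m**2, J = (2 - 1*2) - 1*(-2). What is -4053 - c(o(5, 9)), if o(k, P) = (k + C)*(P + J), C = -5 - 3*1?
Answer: -5149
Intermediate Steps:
J = 2 (J = (2 - 2) + 2 = 0 + 2 = 2)
C = -8 (C = -5 - 3 = -8)
o(k, P) = (-8 + k)*(2 + P) (o(k, P) = (k - 8)*(P + 2) = (-8 + k)*(2 + P))
c(m) = 7 + m**2
-4053 - c(o(5, 9)) = -4053 - (7 + (-16 - 8*9 + 2*5 + 9*5)**2) = -4053 - (7 + (-16 - 72 + 10 + 45)**2) = -4053 - (7 + (-33)**2) = -4053 - (7 + 1089) = -4053 - 1*1096 = -4053 - 1096 = -5149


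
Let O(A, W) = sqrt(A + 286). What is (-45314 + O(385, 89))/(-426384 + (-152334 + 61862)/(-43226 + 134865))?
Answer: 2076264823/19536746924 - 91639*sqrt(671)/39073493848 ≈ 0.10621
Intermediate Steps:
O(A, W) = sqrt(286 + A)
(-45314 + O(385, 89))/(-426384 + (-152334 + 61862)/(-43226 + 134865)) = (-45314 + sqrt(286 + 385))/(-426384 + (-152334 + 61862)/(-43226 + 134865)) = (-45314 + sqrt(671))/(-426384 - 90472/91639) = (-45314 + sqrt(671))/(-39073493848/91639) = (-45314 + sqrt(671))*(-91639/39073493848) = 2076264823/19536746924 - 91639*sqrt(671)/39073493848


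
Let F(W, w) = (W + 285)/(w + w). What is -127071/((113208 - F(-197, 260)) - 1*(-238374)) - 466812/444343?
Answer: -14338072250973/10154490152917 ≈ -1.4120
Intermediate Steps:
F(W, w) = (285 + W)/(2*w) (F(W, w) = (285 + W)/((2*w)) = (285 + W)*(1/(2*w)) = (285 + W)/(2*w))
-127071/((113208 - F(-197, 260)) - 1*(-238374)) - 466812/444343 = -127071/((113208 - (285 - 197)/(2*260)) - 1*(-238374)) - 466812/444343 = -127071/((113208 - 88/(2*260)) + 238374) - 466812*1/444343 = -127071/((113208 - 1*11/65) + 238374) - 466812/444343 = -127071/((113208 - 11/65) + 238374) - 466812/444343 = -127071/(7358509/65 + 238374) - 466812/444343 = -127071/22852819/65 - 466812/444343 = -127071*65/22852819 - 466812/444343 = -8259615/22852819 - 466812/444343 = -14338072250973/10154490152917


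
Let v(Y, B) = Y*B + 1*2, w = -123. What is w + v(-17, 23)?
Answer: -512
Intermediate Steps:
v(Y, B) = 2 + B*Y (v(Y, B) = B*Y + 2 = 2 + B*Y)
w + v(-17, 23) = -123 + (2 + 23*(-17)) = -123 + (2 - 391) = -123 - 389 = -512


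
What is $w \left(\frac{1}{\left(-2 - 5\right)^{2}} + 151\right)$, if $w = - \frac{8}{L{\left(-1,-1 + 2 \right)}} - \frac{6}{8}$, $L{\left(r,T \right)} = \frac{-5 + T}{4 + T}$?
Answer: $\frac{68450}{49} \approx 1396.9$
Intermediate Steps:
$L{\left(r,T \right)} = \frac{-5 + T}{4 + T}$
$w = \frac{37}{4}$ ($w = - \frac{8}{\frac{1}{4 + \left(-1 + 2\right)} \left(-5 + \left(-1 + 2\right)\right)} - \frac{6}{8} = - \frac{8}{\frac{1}{4 + 1} \left(-5 + 1\right)} - \frac{3}{4} = - \frac{8}{\frac{1}{5} \left(-4\right)} - \frac{3}{4} = - \frac{8}{- \frac{4}{5}} - \frac{3}{4} = \left(-8\right) \left(- \frac{5}{4}\right) - \frac{3}{4} = 10 - \frac{3}{4} = \frac{37}{4} \approx 9.25$)
$w \left(\frac{1}{\left(-2 - 5\right)^{2}} + 151\right) = \frac{37 \left(\frac{1}{\left(-2 - 5\right)^{2}} + 151\right)}{4} = \frac{37 \left(\frac{1}{\left(-7\right)^{2}} + 151\right)}{4} = \frac{37 \left(\frac{1}{49} + 151\right)}{4} = \frac{37}{4} \cdot \frac{7400}{49} = \frac{68450}{49}$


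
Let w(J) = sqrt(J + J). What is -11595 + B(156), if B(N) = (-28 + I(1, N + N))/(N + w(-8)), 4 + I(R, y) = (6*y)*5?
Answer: -8778321/761 - 1166*I/761 ≈ -11535.0 - 1.5322*I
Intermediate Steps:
I(R, y) = -4 + 30*y (I(R, y) = -4 + (6*y)*5 = -4 + 30*y)
w(J) = sqrt(2)*sqrt(J) (w(J) = sqrt(2*J) = sqrt(2)*sqrt(J))
B(N) = (-32 + 60*N)/(N + 4*I) (B(N) = (-28 + (-4 + 30*(N + N)))/(N + sqrt(2)*sqrt(-8)) = (-28 + (-4 + 30*(2*N)))/(N + sqrt(2)*(2*I*sqrt(2))) = (-28 + (-4 + 60*N))/(N + 4*I) = (-32 + 60*N)/(N + 4*I))
-11595 + B(156) = -11595 + 4*(-8 + 15*156)/(156 + 4*I) = -11595 + 4*((156 - 4*I)/24352)*(-8 + 2340) = -11595 + 4*((156 - 4*I)/24352)*2332 = -11595 + (45474/761 - 1166*I/761) = -8778321/761 - 1166*I/761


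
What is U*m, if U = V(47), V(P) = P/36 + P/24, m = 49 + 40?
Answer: 20915/72 ≈ 290.49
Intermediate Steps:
m = 89
V(P) = 5*P/72 (V(P) = P*(1/36) + P*(1/24) = P/36 + P/24 = 5*P/72)
U = 235/72 (U = (5/72)*47 = 235/72 ≈ 3.2639)
U*m = (235/72)*89 = 20915/72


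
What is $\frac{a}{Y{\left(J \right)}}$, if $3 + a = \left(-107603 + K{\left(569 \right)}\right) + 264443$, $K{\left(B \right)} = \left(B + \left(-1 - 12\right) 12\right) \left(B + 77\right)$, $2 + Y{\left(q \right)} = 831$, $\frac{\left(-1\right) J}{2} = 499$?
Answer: $\frac{423635}{829} \approx 511.02$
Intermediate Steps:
$J = -998$ ($J = \left(-2\right) 499 = -998$)
$Y{\left(q \right)} = 829$ ($Y{\left(q \right)} = -2 + 831 = 829$)
$K{\left(B \right)} = \left(-156 + B\right) \left(77 + B\right)$ ($K{\left(B \right)} = \left(B - 156\right) \left(77 + B\right) = \left(-156 + B\right) \left(77 + B\right)$)
$a = 423635$ ($a = -3 + \left(\left(-107603 - \left(56963 - 323761\right)\right) + 264443\right) = -3 + \left(\left(-107603 - -266798\right) + 264443\right) = -3 + \left(\left(-107603 + 266798\right) + 264443\right) = -3 + \left(159195 + 264443\right) = -3 + 423638 = 423635$)
$\frac{a}{Y{\left(J \right)}} = \frac{423635}{829}$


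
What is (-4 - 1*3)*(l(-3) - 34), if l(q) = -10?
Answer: 308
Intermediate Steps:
(-4 - 1*3)*(l(-3) - 34) = (-4 - 1*3)*(-10 - 34) = (-4 - 3)*(-44) = -7*(-44) = 308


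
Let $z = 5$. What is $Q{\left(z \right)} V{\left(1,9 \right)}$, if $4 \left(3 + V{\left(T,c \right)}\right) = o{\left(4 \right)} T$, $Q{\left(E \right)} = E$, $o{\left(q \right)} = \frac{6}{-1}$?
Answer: $- \frac{45}{2} \approx -22.5$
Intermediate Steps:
$o{\left(q \right)} = -6$ ($o{\left(q \right)} = 6 \left(-1\right) = -6$)
$V{\left(T,c \right)} = -3 - \frac{3 T}{2}$ ($V{\left(T,c \right)} = -3 + \frac{\left(-6\right) T}{4} = -3 - \frac{3 T}{2}$)
$Q{\left(z \right)} V{\left(1,9 \right)} = 5 \left(-3 - \frac{3}{2}\right) = 5 \left(- \frac{9}{2}\right) = - \frac{45}{2}$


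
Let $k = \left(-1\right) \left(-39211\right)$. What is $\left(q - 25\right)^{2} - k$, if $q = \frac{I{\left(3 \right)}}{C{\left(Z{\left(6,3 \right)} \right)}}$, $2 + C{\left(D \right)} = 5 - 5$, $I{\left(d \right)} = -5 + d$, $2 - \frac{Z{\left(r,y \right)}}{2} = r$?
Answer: $-38635$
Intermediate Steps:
$Z{\left(r,y \right)} = 4 - 2 r$
$k = 39211$
$C{\left(D \right)} = -2$ ($C{\left(D \right)} = -2 + \left(5 - 5\right) = -2 + 0 = -2$)
$q = 1$ ($q = \frac{-5 + 3}{-2} = \left(-2\right) \left(- \frac{1}{2}\right) = 1$)
$\left(q - 25\right)^{2} - k = \left(1 - 25\right)^{2} - 39211 = \left(-24\right)^{2} - 39211 = 576 - 39211 = -38635$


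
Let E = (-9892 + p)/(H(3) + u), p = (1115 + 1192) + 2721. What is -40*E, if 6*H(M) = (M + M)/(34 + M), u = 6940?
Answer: 7198720/256781 ≈ 28.034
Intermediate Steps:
H(M) = M/(3*(34 + M)) (H(M) = ((M + M)/(34 + M))/6 = ((2*M)/(34 + M))/6 = (2*M/(34 + M))/6 = M/(3*(34 + M)))
p = 5028 (p = 2307 + 2721 = 5028)
E = -179968/256781 (E = (-9892 + 5028)/((⅓)*3/(34 + 3) + 6940) = -4864/((⅓)*3/37 + 6940) = -4864/((⅓)*3*(1/37) + 6940) = -4864/(1/37 + 6940) = -4864/256781/37 = -4864*37/256781 = -179968/256781 ≈ -0.70086)
-40*E = -40*(-179968/256781) = 7198720/256781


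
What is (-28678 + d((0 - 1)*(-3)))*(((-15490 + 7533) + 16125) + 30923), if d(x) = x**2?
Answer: -1120699879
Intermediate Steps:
(-28678 + d((0 - 1)*(-3)))*(((-15490 + 7533) + 16125) + 30923) = (-28678 + ((0 - 1)*(-3))**2)*(((-15490 + 7533) + 16125) + 30923) = (-28678 + (-1*(-3))**2)*((-7957 + 16125) + 30923) = (-28678 + 3**2)*(8168 + 30923) = (-28678 + 9)*39091 = -28669*39091 = -1120699879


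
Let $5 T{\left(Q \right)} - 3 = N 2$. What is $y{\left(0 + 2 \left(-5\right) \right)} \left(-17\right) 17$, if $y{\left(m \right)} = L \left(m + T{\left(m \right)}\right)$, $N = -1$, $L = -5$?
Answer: $-14161$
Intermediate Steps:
$T{\left(Q \right)} = \frac{1}{5}$ ($T{\left(Q \right)} = \frac{3}{5} + \frac{\left(-1\right) 2}{5} = \frac{3}{5} + \frac{1}{5} \left(-2\right) = \frac{3}{5} - \frac{2}{5} = \frac{1}{5}$)
$y{\left(m \right)} = -1 - 5 m$ ($y{\left(m \right)} = - 5 \left(m + \frac{1}{5}\right) = - 5 \left(\frac{1}{5} + m\right) = -1 - 5 m$)
$y{\left(0 + 2 \left(-5\right) \right)} \left(-17\right) 17 = \left(-1 - 5 \left(0 + 2 \left(-5\right)\right)\right) \left(-17\right) 17 = \left(-1 - 5 \left(0 - 10\right)\right) \left(-17\right) 17 = \left(-1 - -50\right) \left(-17\right) 17 = \left(-1 + 50\right) \left(-17\right) 17 = 49 \left(-17\right) 17 = \left(-833\right) 17 = -14161$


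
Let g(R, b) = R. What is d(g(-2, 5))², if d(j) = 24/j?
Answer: 144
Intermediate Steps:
d(g(-2, 5))² = (24/(-2))² = (24*(-½))² = (-12)² = 144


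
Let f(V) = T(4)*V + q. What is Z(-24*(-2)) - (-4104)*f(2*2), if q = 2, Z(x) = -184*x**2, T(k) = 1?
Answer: -399312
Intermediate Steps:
f(V) = 2 + V (f(V) = 1*V + 2 = V + 2 = 2 + V)
Z(-24*(-2)) - (-4104)*f(2*2) = -184*(-24*(-2))**2 - (-4104)*(2 + 2*2) = -184*48**2 - (-4104)*(2 + 4) = -184*2304 - (-4104)*6 = -423936 - 1*(-24624) = -423936 + 24624 = -399312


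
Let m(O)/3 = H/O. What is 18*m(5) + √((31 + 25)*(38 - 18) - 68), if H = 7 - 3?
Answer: 216/5 + 2*√263 ≈ 75.635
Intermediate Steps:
H = 4
m(O) = 12/O (m(O) = 3*(4/O) = 12/O)
18*m(5) + √((31 + 25)*(38 - 18) - 68) = 18*(12/5) + √((31 + 25)*(38 - 18) - 68) = 18*(12*(⅕)) + √(56*20 - 68) = 18*(12/5) + √(1120 - 68) = 216/5 + √1052 = 216/5 + 2*√263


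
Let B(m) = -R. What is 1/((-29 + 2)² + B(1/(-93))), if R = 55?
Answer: 1/674 ≈ 0.0014837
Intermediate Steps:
B(m) = -55 (B(m) = -1*55 = -55)
1/((-29 + 2)² + B(1/(-93))) = 1/((-29 + 2)² - 55) = 1/((-27)² - 55) = 1/(729 - 55) = 1/674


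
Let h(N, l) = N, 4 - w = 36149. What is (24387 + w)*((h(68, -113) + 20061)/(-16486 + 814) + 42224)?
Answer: -3890218951721/7836 ≈ -4.9645e+8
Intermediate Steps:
w = -36145 (w = 4 - 1*36149 = 4 - 36149 = -36145)
(24387 + w)*((h(68, -113) + 20061)/(-16486 + 814) + 42224) = (24387 - 36145)*((68 + 20061)/(-16486 + 814) + 42224) = -11758*(20129/(-15672) + 42224) = -11758*(20129*(-1/15672) + 42224) = -11758*(-20129/15672 + 42224) = -11758*661714399/15672 = -3890218951721/7836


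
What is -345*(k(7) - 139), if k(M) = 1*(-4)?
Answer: 49335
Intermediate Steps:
k(M) = -4
-345*(k(7) - 139) = -345*(-4 - 139) = -345*(-143) = 49335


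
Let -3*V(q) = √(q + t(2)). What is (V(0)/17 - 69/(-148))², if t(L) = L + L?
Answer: 10387729/56972304 ≈ 0.18233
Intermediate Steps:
t(L) = 2*L
V(q) = -√(4 + q)/3 (V(q) = -√(q + 2*2)/3 = -√(q + 4)/3 = -√(4 + q)/3)
(V(0)/17 - 69/(-148))² = (-√(4 + 0)/3/17 - 69/(-148))² = (-√4/3*(1/17) - 69*(-1/148))² = (-⅓*2*(1/17) + 69/148)² = (-⅔*1/17 + 69/148)² = (-2/51 + 69/148)² = (3223/7548)² = 10387729/56972304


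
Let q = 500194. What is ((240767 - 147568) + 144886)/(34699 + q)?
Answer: 238085/534893 ≈ 0.44511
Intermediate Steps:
((240767 - 147568) + 144886)/(34699 + q) = ((240767 - 147568) + 144886)/(34699 + 500194) = (93199 + 144886)/534893 = 238085*(1/534893) = 238085/534893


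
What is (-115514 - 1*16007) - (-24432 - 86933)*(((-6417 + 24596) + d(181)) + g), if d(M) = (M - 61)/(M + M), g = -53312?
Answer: -708195288046/181 ≈ -3.9127e+9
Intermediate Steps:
d(M) = (-61 + M)/(2*M) (d(M) = (-61 + M)/((2*M)) = (-61 + M)*(1/(2*M)) = (-61 + M)/(2*M))
(-115514 - 1*16007) - (-24432 - 86933)*(((-6417 + 24596) + d(181)) + g) = (-115514 - 1*16007) - (-24432 - 86933)*(((-6417 + 24596) + (½)*(-61 + 181)/181) - 53312) = (-115514 - 16007) - (-111365)*((18179 + (½)*(1/181)*120) - 53312) = -131521 - (-111365)*((18179 + 60/181) - 53312) = -131521 - (-111365)*(3290459/181 - 53312) = -131521 - (-111365)*(-6359013)/181 = -131521 - 1*708171482745/181 = -131521 - 708171482745/181 = -708195288046/181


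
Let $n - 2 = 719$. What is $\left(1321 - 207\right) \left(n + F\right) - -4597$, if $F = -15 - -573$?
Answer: $1429403$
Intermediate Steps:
$n = 721$ ($n = 2 + 719 = 721$)
$F = 558$ ($F = -15 + 573 = 558$)
$\left(1321 - 207\right) \left(n + F\right) - -4597 = \left(1321 - 207\right) \left(721 + 558\right) - -4597 = 1114 \cdot 1279 + 4597 = 1424806 + 4597 = 1429403$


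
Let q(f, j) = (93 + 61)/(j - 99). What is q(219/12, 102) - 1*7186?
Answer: -21404/3 ≈ -7134.7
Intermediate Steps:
q(f, j) = 154/(-99 + j)
q(219/12, 102) - 1*7186 = 154/(-99 + 102) - 1*7186 = 154/3 - 7186 = -21404/3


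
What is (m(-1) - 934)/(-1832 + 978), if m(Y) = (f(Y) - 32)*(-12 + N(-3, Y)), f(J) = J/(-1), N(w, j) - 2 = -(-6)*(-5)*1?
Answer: -153/427 ≈ -0.35831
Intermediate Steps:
N(w, j) = -28 (N(w, j) = 2 - (-6)*(-5)*1 = 2 - 3*10*1 = 2 - 30*1 = 2 - 30 = -28)
f(J) = -J (f(J) = J*(-1) = -J)
m(Y) = 1280 + 40*Y (m(Y) = (-Y - 32)*(-12 - 28) = (-32 - Y)*(-40) = 1280 + 40*Y)
(m(-1) - 934)/(-1832 + 978) = ((1280 + 40*(-1)) - 934)/(-1832 + 978) = ((1280 - 40) - 934)/(-854) = (1240 - 934)*(-1/854) = 306*(-1/854) = -153/427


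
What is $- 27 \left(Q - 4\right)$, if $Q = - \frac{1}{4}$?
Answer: $\frac{459}{4} \approx 114.75$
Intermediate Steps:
$Q = - \frac{1}{4}$ ($Q = \left(-1\right) \frac{1}{4} = - \frac{1}{4} \approx -0.25$)
$- 27 \left(Q - 4\right) = - 27 \left(- \frac{1}{4} - 4\right) = \left(-27\right) \left(- \frac{17}{4}\right) = \frac{459}{4}$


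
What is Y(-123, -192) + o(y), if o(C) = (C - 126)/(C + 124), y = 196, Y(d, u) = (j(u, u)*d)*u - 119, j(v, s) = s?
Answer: -145100505/32 ≈ -4.5344e+6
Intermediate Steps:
Y(d, u) = -119 + d*u² (Y(d, u) = (u*d)*u - 119 = (d*u)*u - 119 = d*u² - 119 = -119 + d*u²)
o(C) = (-126 + C)/(124 + C)
Y(-123, -192) + o(y) = (-119 - 123*(-192)²) + (-126 + 196)/(124 + 196) = (-119 - 123*36864) + 70/320 = (-119 - 4534272) + (1/320)*70 = -4534391 + 7/32 = -145100505/32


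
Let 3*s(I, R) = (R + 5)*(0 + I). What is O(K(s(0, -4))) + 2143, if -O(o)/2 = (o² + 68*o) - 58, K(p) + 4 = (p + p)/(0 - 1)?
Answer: 2771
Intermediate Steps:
s(I, R) = I*(5 + R)/3 (s(I, R) = ((R + 5)*(0 + I))/3 = ((5 + R)*I)/3 = (I*(5 + R))/3 = I*(5 + R)/3)
K(p) = -4 - 2*p (K(p) = -4 + (p + p)/(0 - 1) = -4 + (2*p)/(-1) = -4 + (2*p)*(-1) = -4 - 2*p)
O(o) = 116 - 136*o - 2*o² (O(o) = -2*((o² + 68*o) - 58) = -2*(-58 + o² + 68*o) = 116 - 136*o - 2*o²)
O(K(s(0, -4))) + 2143 = (116 - 136*(-4 - 2*0*(5 - 4)/3) - 2*(-4 - 2*0*(5 - 4)/3)²) + 2143 = (116 - 136*(-4 - 2*0/3) - 2*(-4 - 2*0/3)²) + 2143 = (116 - 136*(-4 - 2*0) - 2*(-4 - 2*0)²) + 2143 = (116 - 136*(-4 + 0) - 2*(-4 + 0)²) + 2143 = (116 - 136*(-4) - 2*(-4)²) + 2143 = (116 + 544 - 2*16) + 2143 = (116 + 544 - 32) + 2143 = 628 + 2143 = 2771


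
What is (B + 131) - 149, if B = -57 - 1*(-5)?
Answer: -70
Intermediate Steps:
B = -52 (B = -57 + 5 = -52)
(B + 131) - 149 = (-52 + 131) - 149 = 79 - 149 = -70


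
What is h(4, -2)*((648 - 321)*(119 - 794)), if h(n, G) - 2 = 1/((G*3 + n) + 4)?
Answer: -1103625/2 ≈ -5.5181e+5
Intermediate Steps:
h(n, G) = 2 + 1/(4 + n + 3*G) (h(n, G) = 2 + 1/((G*3 + n) + 4) = 2 + 1/((3*G + n) + 4) = 2 + 1/((n + 3*G) + 4) = 2 + 1/(4 + n + 3*G))
h(4, -2)*((648 - 321)*(119 - 794)) = ((9 + 2*4 + 6*(-2))/(4 + 4 + 3*(-2)))*((648 - 321)*(119 - 794)) = ((9 + 8 - 12)/(4 + 4 - 6))*(327*(-675)) = (5/2)*(-220725) = -1103625/2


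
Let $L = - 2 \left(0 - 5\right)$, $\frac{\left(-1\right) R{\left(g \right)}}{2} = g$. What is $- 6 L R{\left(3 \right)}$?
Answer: $360$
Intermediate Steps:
$R{\left(g \right)} = - 2 g$
$L = 10$ ($L = \left(-2\right) \left(-5\right) = 10$)
$- 6 L R{\left(3 \right)} = \left(-6\right) 10 \left(\left(-2\right) 3\right) = \left(-60\right) \left(-6\right) = 360$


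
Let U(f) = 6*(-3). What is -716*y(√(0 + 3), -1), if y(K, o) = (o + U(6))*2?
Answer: 27208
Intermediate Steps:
U(f) = -18
y(K, o) = -36 + 2*o (y(K, o) = (o - 18)*2 = (-18 + o)*2 = -36 + 2*o)
-716*y(√(0 + 3), -1) = -716*(-36 + 2*(-1)) = -716*(-36 - 2) = -716*(-38) = 27208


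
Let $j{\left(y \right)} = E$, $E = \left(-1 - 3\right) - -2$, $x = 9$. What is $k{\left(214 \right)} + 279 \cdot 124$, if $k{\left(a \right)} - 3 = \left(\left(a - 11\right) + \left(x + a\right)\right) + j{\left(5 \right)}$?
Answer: $35023$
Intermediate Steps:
$E = -2$ ($E = \left(-1 - 3\right) + 2 = -4 + 2 = -2$)
$j{\left(y \right)} = -2$
$k{\left(a \right)} = -1 + 2 a$ ($k{\left(a \right)} = 3 + \left(\left(\left(a - 11\right) + \left(9 + a\right)\right) - 2\right) = 3 + \left(\left(\left(-11 + a\right) + \left(9 + a\right)\right) - 2\right) = 3 + \left(\left(-2 + 2 a\right) - 2\right) = 3 + \left(-4 + 2 a\right) = -1 + 2 a$)
$k{\left(214 \right)} + 279 \cdot 124 = \left(-1 + 2 \cdot 214\right) + 279 \cdot 124 = \left(-1 + 428\right) + 34596 = 427 + 34596 = 35023$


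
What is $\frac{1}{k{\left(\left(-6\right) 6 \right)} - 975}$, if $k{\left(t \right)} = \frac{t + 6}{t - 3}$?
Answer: $- \frac{13}{12665} \approx -0.0010265$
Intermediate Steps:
$k{\left(t \right)} = \frac{6 + t}{-3 + t}$
$\frac{1}{k{\left(\left(-6\right) 6 \right)} - 975} = \frac{1}{\frac{6 - 36}{-3 - 36} - 975} = \frac{1}{\frac{1}{-39} \left(-30\right) - 975} = \frac{1}{\left(- \frac{1}{39}\right) \left(-30\right) - 975} = \frac{1}{\frac{10}{13} - 975} = \frac{1}{- \frac{12665}{13}} = - \frac{13}{12665}$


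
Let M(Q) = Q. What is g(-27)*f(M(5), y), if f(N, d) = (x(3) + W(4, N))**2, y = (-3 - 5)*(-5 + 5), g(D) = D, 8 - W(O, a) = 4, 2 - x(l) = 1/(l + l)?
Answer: -3675/4 ≈ -918.75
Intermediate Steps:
x(l) = 2 - 1/(2*l) (x(l) = 2 - 1/(l + l) = 2 - 1/(2*l))
W(O, a) = 4 (W(O, a) = 8 - 1*4 = 8 - 4 = 4)
y = 0 (y = -8*0 = 0)
f(N, d) = 1225/36 (f(N, d) = ((2 - 1/2/3) + 4)**2 = ((2 - 1/2*1/3) + 4)**2 = ((2 - 1/6) + 4)**2 = (11/6 + 4)**2 = (35/6)**2 = 1225/36)
g(-27)*f(M(5), y) = -27*1225/36 = -3675/4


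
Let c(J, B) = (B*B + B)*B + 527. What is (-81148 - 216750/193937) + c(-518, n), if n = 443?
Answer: 16882978775345/193937 ≈ 8.7054e+7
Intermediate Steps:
c(J, B) = 527 + B*(B + B²) (c(J, B) = (B² + B)*B + 527 = (B + B²)*B + 527 = B*(B + B²) + 527 = 527 + B*(B + B²))
(-81148 - 216750/193937) + c(-518, n) = (-81148 - 216750/193937) + (527 + 443² + 443³) = (-81148 - 216750*1/193937) + (527 + 196249 + 86938307) = (-81148 - 216750/193937) + 87135083 = -15737816426/193937 + 87135083 = 16882978775345/193937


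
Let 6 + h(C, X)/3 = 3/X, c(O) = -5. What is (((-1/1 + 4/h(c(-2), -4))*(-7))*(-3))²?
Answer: 461041/729 ≈ 632.43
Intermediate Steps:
h(C, X) = -18 + 9/X (h(C, X) = -18 + 3*(3/X) = -18 + 9/X)
(((-1/1 + 4/h(c(-2), -4))*(-7))*(-3))² = (((-1/1 + 4/(-18 + 9/(-4)))*(-7))*(-3))² = (((-1*1 + 4/(-18 + 9*(-¼)))*(-7))*(-3))² = (((-1 + 4/(-18 - 9/4))*(-7))*(-3))² = (((-1 + 4/(-81/4))*(-7))*(-3))² = (((-1 + 4*(-4/81))*(-7))*(-3))² = (((-1 - 16/81)*(-7))*(-3))² = (-97/81*(-7)*(-3))² = ((679/81)*(-3))² = (-679/27)² = 461041/729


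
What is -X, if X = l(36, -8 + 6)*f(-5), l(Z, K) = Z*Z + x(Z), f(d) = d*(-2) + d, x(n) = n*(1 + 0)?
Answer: -6660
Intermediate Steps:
x(n) = n (x(n) = n*1 = n)
f(d) = -d (f(d) = -2*d + d = -d)
l(Z, K) = Z + Z² (l(Z, K) = Z*Z + Z = Z² + Z = Z + Z²)
X = 6660 (X = (36*(1 + 36))*(-1*(-5)) = (36*37)*5 = 1332*5 = 6660)
-X = -1*6660 = -6660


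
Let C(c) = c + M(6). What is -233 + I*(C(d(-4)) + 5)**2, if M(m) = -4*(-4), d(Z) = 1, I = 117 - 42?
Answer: 36067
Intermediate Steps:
I = 75
M(m) = 16
C(c) = 16 + c (C(c) = c + 16 = 16 + c)
-233 + I*(C(d(-4)) + 5)**2 = -233 + 75*((16 + 1) + 5)**2 = -233 + 75*(17 + 5)**2 = -233 + 75*22**2 = -233 + 75*484 = -233 + 36300 = 36067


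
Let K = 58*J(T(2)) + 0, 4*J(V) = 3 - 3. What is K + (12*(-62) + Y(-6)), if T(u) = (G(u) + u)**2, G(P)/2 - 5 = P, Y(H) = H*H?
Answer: -708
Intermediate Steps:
Y(H) = H**2
G(P) = 10 + 2*P
T(u) = (10 + 3*u)**2 (T(u) = ((10 + 2*u) + u)**2 = (10 + 3*u)**2)
J(V) = 0 (J(V) = (3 - 3)/4 = (1/4)*0 = 0)
K = 0 (K = 58*0 + 0 = 0 + 0 = 0)
K + (12*(-62) + Y(-6)) = 0 + (12*(-62) + (-6)**2) = 0 + (-744 + 36) = 0 - 708 = -708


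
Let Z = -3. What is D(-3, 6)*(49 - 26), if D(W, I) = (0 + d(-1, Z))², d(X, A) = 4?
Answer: 368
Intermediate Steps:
D(W, I) = 16 (D(W, I) = (0 + 4)² = 4² = 16)
D(-3, 6)*(49 - 26) = 16*(49 - 26) = 16*23 = 368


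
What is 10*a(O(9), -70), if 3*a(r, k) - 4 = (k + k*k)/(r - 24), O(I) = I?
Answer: -1060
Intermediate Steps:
a(r, k) = 4/3 + (k + k²)/(3*(-24 + r)) (a(r, k) = 4/3 + ((k + k*k)/(r - 24))/3 = 4/3 + ((k + k²)/(-24 + r))/3 = 4/3 + (k + k²)/(3*(-24 + r)))
10*a(O(9), -70) = 10*((-96 - 70 + (-70)² + 4*9)/(3*(-24 + 9))) = 10*((⅓)*(-96 - 70 + 4900 + 36)/(-15)) = 10*((⅓)*(-1/15)*4770) = 10*(-106) = -1060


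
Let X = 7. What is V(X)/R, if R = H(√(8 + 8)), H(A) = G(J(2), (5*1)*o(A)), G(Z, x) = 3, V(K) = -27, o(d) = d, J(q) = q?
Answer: -9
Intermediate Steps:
H(A) = 3
R = 3
V(X)/R = -27/3 = -27*⅓ = -9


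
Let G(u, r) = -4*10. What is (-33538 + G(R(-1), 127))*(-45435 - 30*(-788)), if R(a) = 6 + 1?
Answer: 731832510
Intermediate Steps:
R(a) = 7
G(u, r) = -40
(-33538 + G(R(-1), 127))*(-45435 - 30*(-788)) = (-33538 - 40)*(-45435 - 30*(-788)) = -33578*(-45435 + 23640) = -33578*(-21795) = 731832510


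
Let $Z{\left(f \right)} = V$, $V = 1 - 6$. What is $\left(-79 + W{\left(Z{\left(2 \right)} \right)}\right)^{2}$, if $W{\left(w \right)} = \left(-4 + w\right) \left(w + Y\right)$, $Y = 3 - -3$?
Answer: $7744$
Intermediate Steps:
$Y = 6$ ($Y = 3 + 3 = 6$)
$V = -5$ ($V = 1 - 6 = -5$)
$Z{\left(f \right)} = -5$
$W{\left(w \right)} = \left(-4 + w\right) \left(6 + w\right)$ ($W{\left(w \right)} = \left(-4 + w\right) \left(w + 6\right) = \left(-4 + w\right) \left(6 + w\right)$)
$\left(-79 + W{\left(Z{\left(2 \right)} \right)}\right)^{2} = \left(-79 + \left(-24 + \left(-5\right)^{2} + 2 \left(-5\right)\right)\right)^{2} = \left(-79 - 9\right)^{2} = \left(-88\right)^{2} = 7744$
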